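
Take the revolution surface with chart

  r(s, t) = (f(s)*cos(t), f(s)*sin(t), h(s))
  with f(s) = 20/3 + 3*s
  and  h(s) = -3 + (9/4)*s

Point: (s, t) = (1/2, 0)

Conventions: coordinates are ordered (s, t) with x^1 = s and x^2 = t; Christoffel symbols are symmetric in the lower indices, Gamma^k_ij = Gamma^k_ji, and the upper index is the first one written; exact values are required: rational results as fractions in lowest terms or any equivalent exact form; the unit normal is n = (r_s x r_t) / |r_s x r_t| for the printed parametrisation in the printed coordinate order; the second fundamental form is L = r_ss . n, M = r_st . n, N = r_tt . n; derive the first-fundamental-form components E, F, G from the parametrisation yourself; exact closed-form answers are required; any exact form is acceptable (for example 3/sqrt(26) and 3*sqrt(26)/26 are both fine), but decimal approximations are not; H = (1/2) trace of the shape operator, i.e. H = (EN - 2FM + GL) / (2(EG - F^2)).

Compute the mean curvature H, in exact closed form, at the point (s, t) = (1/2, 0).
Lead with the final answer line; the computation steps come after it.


Answer: H = 9/245

f = 49/6, f' = 3, f'' = 0, h' = 9/4, h'' = 0
E = 225/16, F = 0, G = 2401/36; answer radicand W^2 = 225/16
unnormalised second-form numerators: l = 0, m = 0, n = 147/8; L = l/sqrt(225/16), and similarly M = m/sqrt(W^2), N = n/sqrt(W^2)
H = (E*n - 2*F*m + G*l) / (2*(EG - F^2)*sqrt(W^2)); E*n - 2*F*m + G*l = 33075/128, EG - F^2 = 60025/64, so H = (27/196)/sqrt(225/16)


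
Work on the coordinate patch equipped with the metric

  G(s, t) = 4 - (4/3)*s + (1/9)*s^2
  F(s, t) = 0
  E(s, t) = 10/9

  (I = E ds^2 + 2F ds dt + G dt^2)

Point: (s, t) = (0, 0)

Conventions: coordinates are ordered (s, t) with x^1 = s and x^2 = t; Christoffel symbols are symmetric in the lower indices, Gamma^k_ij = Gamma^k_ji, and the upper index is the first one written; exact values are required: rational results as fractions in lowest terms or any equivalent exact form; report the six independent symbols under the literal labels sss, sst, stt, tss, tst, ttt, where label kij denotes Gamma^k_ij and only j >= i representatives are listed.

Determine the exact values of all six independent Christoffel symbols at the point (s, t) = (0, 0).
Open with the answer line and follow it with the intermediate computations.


Answer: Gamma_sss = 0, Gamma_sst = 0, Gamma_stt = 3/5, Gamma_tss = 0, Gamma_tst = -1/6, Gamma_ttt = 0

E = 10/9, F = 0, G = 4 at the point
E_s = 0, E_t = 0, F_s = 0, F_t = 0, G_s = -4/3, G_t = 0
EG - F^2 = 40/9;  g^inv = (9/40) * [[4, 0], [0, 10/9]]
first-kind symbols [ij,l] = (1/2)(d_i g_jl + d_j g_il - d_l g_ij): [ss,s] = E_s/2 = 0, [ss,t] = F_s - E_t/2 = 0, [st,s] = E_t/2 = 0, [st,t] = G_s/2 = -2/3, [tt,s] = F_t - G_s/2 = 2/3, [tt,t] = G_t/2 = 0
Gamma^s_ij = (G*[ij,s] - F*[ij,t])/(EG - F^2), Gamma^t_ij = (E*[ij,t] - F*[ij,s])/(EG - F^2)


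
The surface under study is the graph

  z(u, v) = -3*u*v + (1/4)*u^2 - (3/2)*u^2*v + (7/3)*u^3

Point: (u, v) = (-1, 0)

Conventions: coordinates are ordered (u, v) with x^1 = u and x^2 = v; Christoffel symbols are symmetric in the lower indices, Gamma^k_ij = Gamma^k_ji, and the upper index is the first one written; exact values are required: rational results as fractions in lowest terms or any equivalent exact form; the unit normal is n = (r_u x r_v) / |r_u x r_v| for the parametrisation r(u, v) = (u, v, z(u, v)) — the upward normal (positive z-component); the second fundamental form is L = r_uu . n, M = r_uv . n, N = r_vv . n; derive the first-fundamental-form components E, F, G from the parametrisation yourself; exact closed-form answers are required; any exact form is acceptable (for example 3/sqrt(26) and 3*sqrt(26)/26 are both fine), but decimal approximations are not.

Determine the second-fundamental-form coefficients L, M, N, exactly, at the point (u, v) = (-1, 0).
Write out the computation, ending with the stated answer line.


z_u = 13/2, z_v = 3/2, z_uu = -27/2, z_uv = 0, z_vv = 0
E = 173/4, F = 39/4, G = 13/4; answer radicand W^2 = 91/2
unnormalised second-form numerators: l = -27/2, m = 0, n = 0; L = l/sqrt(91/2), and similarly M = m/sqrt(W^2), N = n/sqrt(W^2)

Answer: L = -27*sqrt(182)/182, M = 0, N = 0


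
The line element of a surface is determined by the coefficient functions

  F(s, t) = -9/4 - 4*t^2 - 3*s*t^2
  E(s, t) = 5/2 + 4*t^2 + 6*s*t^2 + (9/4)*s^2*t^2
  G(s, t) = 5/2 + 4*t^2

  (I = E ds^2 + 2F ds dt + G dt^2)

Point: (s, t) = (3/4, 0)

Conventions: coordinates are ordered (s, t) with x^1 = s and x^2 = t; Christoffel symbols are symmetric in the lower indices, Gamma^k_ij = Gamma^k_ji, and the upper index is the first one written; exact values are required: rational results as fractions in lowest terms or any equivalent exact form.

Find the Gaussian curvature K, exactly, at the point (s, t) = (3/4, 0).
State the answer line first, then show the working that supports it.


Answer: K = -625/76

E = 5/2, F = -9/4, G = 5/2, EG - F^2 = 19/16 at the point
E_s = 0, E_t = 0, F_s = 0, F_t = 0, G_s = 0, G_t = 0
E_tt = 625/32, F_st = 0, G_ss = 0
By Brioschi, K is (det M1 - det M2) divided by (EG - F^2) squared.
M1 = [[-E_tt/2 + F_st - G_ss/2, E_s/2, F_s - E_t/2], [F_t - G_s/2, E, F], [G_t/2, F, G]] = [[-625/64, 0, 0], [0, 5/2, -9/4], [0, -9/4, 5/2]]; det M1 = -11875/1024
M2 = [[0, E_t/2, G_s/2], [E_t/2, E, F], [G_s/2, F, G]] = [[0, 0, 0], [0, 5/2, -9/4], [0, -9/4, 5/2]]; det M2 = 0
det M1 - det M2 = -11875/1024; K = -11875/1024 / (19/16)^2 = -625/76


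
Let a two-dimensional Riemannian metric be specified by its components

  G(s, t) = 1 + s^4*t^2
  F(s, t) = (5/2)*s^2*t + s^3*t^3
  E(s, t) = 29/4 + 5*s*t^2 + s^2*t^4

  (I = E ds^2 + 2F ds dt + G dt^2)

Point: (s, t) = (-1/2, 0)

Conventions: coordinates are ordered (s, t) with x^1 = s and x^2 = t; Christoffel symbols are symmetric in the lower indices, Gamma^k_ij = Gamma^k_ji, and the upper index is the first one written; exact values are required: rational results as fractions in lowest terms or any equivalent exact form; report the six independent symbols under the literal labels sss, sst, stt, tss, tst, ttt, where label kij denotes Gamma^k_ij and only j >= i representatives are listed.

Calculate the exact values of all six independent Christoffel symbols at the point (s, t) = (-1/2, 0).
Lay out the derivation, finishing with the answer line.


E = 29/4, F = 0, G = 1 at the point
E_s = 0, E_t = 0, F_s = 0, F_t = 5/8, G_s = 0, G_t = 0
EG - F^2 = 29/4;  g^inv = (4/29) * [[1, 0], [0, 29/4]]
first-kind symbols [ij,l] = (1/2)(d_i g_jl + d_j g_il - d_l g_ij): [ss,s] = E_s/2 = 0, [ss,t] = F_s - E_t/2 = 0, [st,s] = E_t/2 = 0, [st,t] = G_s/2 = 0, [tt,s] = F_t - G_s/2 = 5/8, [tt,t] = G_t/2 = 0
Gamma^s_ij = (G*[ij,s] - F*[ij,t])/(EG - F^2), Gamma^t_ij = (E*[ij,t] - F*[ij,s])/(EG - F^2)

Answer: Gamma_sss = 0, Gamma_sst = 0, Gamma_stt = 5/58, Gamma_tss = 0, Gamma_tst = 0, Gamma_ttt = 0


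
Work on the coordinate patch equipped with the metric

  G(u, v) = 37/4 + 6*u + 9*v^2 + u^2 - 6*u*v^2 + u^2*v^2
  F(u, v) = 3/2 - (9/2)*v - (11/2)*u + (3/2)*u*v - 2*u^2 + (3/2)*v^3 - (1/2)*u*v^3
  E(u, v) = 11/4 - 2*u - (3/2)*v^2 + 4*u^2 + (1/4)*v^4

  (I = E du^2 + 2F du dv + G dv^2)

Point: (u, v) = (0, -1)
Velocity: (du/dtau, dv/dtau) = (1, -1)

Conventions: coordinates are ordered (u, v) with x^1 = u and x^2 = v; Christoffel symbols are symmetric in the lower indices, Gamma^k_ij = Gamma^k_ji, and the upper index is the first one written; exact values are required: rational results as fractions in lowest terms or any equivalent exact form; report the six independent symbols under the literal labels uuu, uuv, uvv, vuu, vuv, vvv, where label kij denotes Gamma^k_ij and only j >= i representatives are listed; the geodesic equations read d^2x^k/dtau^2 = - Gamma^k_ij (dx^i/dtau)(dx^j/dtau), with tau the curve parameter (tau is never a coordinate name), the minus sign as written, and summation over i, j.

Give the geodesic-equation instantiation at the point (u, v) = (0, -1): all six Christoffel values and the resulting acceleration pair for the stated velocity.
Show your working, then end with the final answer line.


E = 3/2, F = 9/2, G = 73/4 at the point
E_u = -2, E_v = 2, F_u = -13/2, F_v = 0, G_u = 0, G_v = -18
EG - F^2 = 57/8;  g^inv = (8/57) * [[73/4, -9/2], [-9/2, 3/2]]
first-kind symbols [ij,l] = (1/2)(d_i g_jl + d_j g_il - d_l g_ij): [uu,u] = E_u/2 = -1, [uu,v] = F_u - E_v/2 = -15/2, [uv,u] = E_v/2 = 1, [uv,v] = G_u/2 = 0, [vv,u] = F_v - G_u/2 = 0, [vv,v] = G_v/2 = -9
Gamma^u_ij = (G*[ij,u] - F*[ij,v])/(EG - F^2), Gamma^v_ij = (E*[ij,v] - F*[ij,u])/(EG - F^2)
Gamma_uuu = 124/57, Gamma_uuv = 146/57, Gamma_uvv = 108/19, Gamma_vuu = -18/19, Gamma_vuv = -12/19, Gamma_vvv = -36/19
d^2u/dtau^2 = -(Gamma_uuu*(1)^2 + 2*Gamma_uuv*(1)*(-1) + Gamma_uvv*(-1)^2) = -52/19
d^2v/dtau^2 = -(Gamma_vuu*(1)^2 + 2*Gamma_vuv*(1)*(-1) + Gamma_vvv*(-1)^2) = 30/19

Answer: Gamma_uuu = 124/57, Gamma_uuv = 146/57, Gamma_uvv = 108/19, Gamma_vuu = -18/19, Gamma_vuv = -12/19, Gamma_vvv = -36/19; accelerations (d^2u/dtau^2, d^2v/dtau^2) = (-52/19, 30/19)


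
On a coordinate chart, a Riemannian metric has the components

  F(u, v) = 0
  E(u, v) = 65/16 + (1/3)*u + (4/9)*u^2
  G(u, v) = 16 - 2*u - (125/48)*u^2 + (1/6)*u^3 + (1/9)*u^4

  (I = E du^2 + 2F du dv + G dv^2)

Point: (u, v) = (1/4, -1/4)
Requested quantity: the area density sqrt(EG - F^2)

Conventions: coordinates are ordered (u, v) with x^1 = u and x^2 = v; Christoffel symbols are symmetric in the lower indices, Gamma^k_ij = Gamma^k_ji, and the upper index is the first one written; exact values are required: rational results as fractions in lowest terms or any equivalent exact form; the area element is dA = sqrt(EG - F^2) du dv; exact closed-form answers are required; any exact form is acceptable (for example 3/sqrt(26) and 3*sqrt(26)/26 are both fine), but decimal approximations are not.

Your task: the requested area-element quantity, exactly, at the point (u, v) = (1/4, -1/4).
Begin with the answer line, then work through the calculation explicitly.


Answer: sqrt(EG - F^2) = 47*sqrt(601)/144

E = 601/144, F = 0, G = 2209/144; EG - F^2 = 1327609/20736


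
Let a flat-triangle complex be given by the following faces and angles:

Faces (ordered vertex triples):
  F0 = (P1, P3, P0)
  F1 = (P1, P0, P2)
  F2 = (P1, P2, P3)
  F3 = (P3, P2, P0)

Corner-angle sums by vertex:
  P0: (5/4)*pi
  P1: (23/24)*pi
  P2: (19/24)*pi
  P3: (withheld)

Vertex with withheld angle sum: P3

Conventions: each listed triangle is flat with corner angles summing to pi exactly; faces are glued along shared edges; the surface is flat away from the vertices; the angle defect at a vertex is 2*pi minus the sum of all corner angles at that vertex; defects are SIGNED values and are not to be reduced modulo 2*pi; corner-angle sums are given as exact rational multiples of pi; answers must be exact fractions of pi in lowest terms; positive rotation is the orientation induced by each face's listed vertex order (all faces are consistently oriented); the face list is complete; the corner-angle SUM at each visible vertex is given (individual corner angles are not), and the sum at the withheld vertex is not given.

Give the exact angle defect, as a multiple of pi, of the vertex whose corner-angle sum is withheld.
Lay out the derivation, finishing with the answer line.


V = 4, E = 6, F = 4; chi = V - E + F = 2
Gauss-Bonnet: total defect = 2*pi*chi = 4*pi; visible defects sum to 3*pi

Answer: defect(P3) = pi


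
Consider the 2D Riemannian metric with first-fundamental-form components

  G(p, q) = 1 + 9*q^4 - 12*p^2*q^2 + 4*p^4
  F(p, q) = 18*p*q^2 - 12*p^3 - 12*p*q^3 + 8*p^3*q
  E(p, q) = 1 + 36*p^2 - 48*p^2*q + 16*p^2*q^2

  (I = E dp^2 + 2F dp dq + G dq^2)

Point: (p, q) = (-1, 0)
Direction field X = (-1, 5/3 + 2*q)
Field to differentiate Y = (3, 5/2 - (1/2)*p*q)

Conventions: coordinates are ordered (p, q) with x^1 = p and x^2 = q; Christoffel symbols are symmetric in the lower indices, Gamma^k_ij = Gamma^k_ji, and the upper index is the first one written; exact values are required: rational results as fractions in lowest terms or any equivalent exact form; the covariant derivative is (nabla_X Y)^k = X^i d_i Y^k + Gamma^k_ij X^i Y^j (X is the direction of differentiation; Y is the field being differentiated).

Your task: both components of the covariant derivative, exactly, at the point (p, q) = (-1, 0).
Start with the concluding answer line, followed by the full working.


Answer: (nabla_X Y)^p = 48/41, (nabla_X Y)^q = 301/246

E = 37, F = 12, G = 5 at the point
E_p = -72, E_q = -48, F_p = -36, F_q = -8, G_p = -16, G_q = 0
EG - F^2 = 41;  g^inv = (1/41) * [[5, -12], [-12, 37]]
first-kind symbols [ij,l] = (1/2)(d_i g_jl + d_j g_il - d_l g_ij): [pp,p] = E_p/2 = -36, [pp,q] = F_p - E_q/2 = -12, [pq,p] = E_q/2 = -24, [pq,q] = G_p/2 = -8, [qq,p] = F_q - G_p/2 = 0, [qq,q] = G_q/2 = 0
Gamma^p_ij = (G*[ij,p] - F*[ij,q])/(EG - F^2), Gamma^q_ij = (E*[ij,q] - F*[ij,p])/(EG - F^2)
Gamma_ppp = -36/41, Gamma_ppq = -24/41, Gamma_pqq = 0, Gamma_qpp = -12/41, Gamma_qpq = -8/41, Gamma_qqq = 0
X = (-1, 5/3), Y = (3, 5/2) at the point


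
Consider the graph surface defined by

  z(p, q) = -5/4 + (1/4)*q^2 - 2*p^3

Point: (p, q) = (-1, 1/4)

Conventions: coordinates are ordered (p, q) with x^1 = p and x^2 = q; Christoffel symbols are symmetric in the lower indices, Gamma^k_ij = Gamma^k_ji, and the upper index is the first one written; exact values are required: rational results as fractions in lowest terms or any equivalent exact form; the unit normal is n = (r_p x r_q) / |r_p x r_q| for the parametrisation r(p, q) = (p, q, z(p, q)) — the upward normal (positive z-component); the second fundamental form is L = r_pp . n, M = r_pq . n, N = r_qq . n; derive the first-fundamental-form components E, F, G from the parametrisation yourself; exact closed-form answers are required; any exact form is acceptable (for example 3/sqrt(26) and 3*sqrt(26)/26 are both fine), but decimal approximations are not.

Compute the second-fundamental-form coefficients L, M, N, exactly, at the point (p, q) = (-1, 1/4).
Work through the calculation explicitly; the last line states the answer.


z_p = -6, z_q = 1/8, z_pp = 12, z_pq = 0, z_qq = 1/2
E = 37, F = -3/4, G = 65/64; answer radicand W^2 = 2369/64
unnormalised second-form numerators: l = 12, m = 0, n = 1/2; L = l/sqrt(2369/64), and similarly M = m/sqrt(W^2), N = n/sqrt(W^2)

Answer: L = 96*sqrt(2369)/2369, M = 0, N = 4*sqrt(2369)/2369


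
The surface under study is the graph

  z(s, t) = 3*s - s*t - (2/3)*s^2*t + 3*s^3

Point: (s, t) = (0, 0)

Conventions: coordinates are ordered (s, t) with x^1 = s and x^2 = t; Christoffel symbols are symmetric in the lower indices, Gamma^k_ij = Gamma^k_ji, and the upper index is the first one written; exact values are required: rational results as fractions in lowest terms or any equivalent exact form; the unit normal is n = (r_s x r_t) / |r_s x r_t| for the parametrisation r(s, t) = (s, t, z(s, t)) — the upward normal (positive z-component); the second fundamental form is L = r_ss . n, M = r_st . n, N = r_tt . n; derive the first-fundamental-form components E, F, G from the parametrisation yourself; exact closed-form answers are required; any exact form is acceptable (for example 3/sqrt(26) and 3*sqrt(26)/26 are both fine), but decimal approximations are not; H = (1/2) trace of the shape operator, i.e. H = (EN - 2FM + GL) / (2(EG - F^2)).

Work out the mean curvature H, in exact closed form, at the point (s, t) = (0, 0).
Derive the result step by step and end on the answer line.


z_s = 3, z_t = 0, z_ss = 0, z_st = -1, z_tt = 0
E = 10, F = 0, G = 1; answer radicand W^2 = 10
unnormalised second-form numerators: l = 0, m = -1, n = 0; L = l/sqrt(10), and similarly M = m/sqrt(W^2), N = n/sqrt(W^2)
H = (E*n - 2*F*m + G*l) / (2*(EG - F^2)*sqrt(W^2)); E*n - 2*F*m + G*l = 0, EG - F^2 = 10, so H = (0)/sqrt(10)

Answer: H = 0


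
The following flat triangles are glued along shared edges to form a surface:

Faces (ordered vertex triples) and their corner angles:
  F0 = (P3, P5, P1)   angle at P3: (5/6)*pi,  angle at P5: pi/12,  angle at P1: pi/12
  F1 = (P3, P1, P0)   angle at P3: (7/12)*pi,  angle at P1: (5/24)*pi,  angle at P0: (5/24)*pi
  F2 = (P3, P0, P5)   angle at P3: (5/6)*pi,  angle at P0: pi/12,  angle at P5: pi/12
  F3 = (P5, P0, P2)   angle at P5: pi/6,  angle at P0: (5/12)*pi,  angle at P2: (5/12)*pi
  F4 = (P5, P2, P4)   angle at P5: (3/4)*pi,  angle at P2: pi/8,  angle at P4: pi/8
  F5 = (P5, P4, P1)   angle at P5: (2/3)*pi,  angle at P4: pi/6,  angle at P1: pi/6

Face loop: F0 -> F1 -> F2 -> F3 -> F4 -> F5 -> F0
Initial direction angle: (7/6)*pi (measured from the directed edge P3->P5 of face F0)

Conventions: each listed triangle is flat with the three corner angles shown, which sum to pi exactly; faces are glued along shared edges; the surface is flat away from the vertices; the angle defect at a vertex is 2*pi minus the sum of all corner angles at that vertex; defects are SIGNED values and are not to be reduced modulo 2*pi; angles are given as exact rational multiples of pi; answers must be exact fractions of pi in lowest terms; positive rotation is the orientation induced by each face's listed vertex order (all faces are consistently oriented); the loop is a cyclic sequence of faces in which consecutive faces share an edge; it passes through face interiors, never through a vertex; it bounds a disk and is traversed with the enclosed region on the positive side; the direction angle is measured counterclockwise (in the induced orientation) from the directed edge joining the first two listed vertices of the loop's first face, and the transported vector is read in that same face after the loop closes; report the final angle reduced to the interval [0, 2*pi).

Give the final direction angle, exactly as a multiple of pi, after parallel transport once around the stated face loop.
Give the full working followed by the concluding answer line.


enclosed vertex P3: corner angles sum to (9/4)*pi, defect = 2*pi - (9/4)*pi = -pi/4
enclosed vertex P5: corner angles sum to (7/4)*pi, defect = 2*pi - (7/4)*pi = pi/4
by Gauss-Bonnet the loop rotates the vector by the enclosed defect sum (positive orientation, mod 2*pi)
final angle = (7/6)*pi + 0 = (7/6)*pi (mod 2*pi)

Answer: final direction angle = (7/6)*pi


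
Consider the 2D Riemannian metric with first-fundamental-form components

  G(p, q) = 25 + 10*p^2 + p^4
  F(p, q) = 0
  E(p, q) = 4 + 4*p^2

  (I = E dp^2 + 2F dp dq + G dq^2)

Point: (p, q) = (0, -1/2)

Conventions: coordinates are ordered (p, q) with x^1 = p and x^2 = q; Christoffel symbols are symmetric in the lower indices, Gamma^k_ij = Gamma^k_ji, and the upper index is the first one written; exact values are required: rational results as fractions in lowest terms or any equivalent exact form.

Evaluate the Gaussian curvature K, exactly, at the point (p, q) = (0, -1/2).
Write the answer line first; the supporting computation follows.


Answer: K = -1/10

E = 4, F = 0, G = 25, EG - F^2 = 100 at the point
E_p = 0, E_q = 0, F_p = 0, F_q = 0, G_p = 0, G_q = 0
E_qq = 0, F_pq = 0, G_pp = 20
The intrinsic route: Brioschi's K = (det M1 - det M2)/(EG - F^2)^2.
M1 = [[-E_qq/2 + F_pq - G_pp/2, E_p/2, F_p - E_q/2], [F_q - G_p/2, E, F], [G_q/2, F, G]] = [[-10, 0, 0], [0, 4, 0], [0, 0, 25]]; det M1 = -1000
M2 = [[0, E_q/2, G_p/2], [E_q/2, E, F], [G_p/2, F, G]] = [[0, 0, 0], [0, 4, 0], [0, 0, 25]]; det M2 = 0
det M1 - det M2 = -1000; K = -1000 / (100)^2 = -1/10


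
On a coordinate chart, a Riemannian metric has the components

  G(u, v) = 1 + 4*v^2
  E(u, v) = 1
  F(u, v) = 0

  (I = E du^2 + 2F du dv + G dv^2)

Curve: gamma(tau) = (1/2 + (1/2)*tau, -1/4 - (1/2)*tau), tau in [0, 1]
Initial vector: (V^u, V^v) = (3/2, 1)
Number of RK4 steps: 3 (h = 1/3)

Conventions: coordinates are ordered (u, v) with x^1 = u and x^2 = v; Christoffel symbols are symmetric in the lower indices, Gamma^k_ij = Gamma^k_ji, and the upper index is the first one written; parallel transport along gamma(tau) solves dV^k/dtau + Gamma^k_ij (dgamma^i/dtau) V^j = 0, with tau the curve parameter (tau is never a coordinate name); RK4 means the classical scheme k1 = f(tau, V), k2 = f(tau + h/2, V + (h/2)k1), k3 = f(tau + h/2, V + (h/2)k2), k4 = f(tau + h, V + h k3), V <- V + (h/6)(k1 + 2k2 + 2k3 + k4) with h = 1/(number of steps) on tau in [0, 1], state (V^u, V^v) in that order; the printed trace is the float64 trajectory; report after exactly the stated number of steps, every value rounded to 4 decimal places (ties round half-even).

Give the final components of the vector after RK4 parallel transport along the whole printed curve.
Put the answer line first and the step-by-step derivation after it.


Answer: V^u = 1.5000, V^v = 0.6202

gamma'(tau) = (1/2, -1/2); f(tau, V)^k = -Gamma^k_ij(gamma(tau)) gamma'^i(tau) V^j; h = 1/3; intermediate values shown to 6 dp
curve data and Christoffel symbols at the stage parameters:
  tau = 0.000000: gamma = (0.500000, -0.250000), gamma' = (0.500000, -0.500000); Gamma_uuu = 0.000000, Gamma_uuv = 0.000000, Gamma_uvv = 0.000000, Gamma_vuu = 0.000000, Gamma_vuv = 0.000000, Gamma_vvv = -0.800000
  tau = 0.166667: gamma = (0.583333, -0.333333), gamma' = (0.500000, -0.500000); Gamma_uuu = 0.000000, Gamma_uuv = 0.000000, Gamma_uvv = 0.000000, Gamma_vuu = 0.000000, Gamma_vuv = 0.000000, Gamma_vvv = -0.923077
  tau = 0.333333: gamma = (0.666667, -0.416667), gamma' = (0.500000, -0.500000); Gamma_uuu = 0.000000, Gamma_uuv = 0.000000, Gamma_uvv = 0.000000, Gamma_vuu = 0.000000, Gamma_vuv = 0.000000, Gamma_vvv = -0.983607
  tau = 0.500000: gamma = (0.750000, -0.500000), gamma' = (0.500000, -0.500000); Gamma_uuu = 0.000000, Gamma_uuv = 0.000000, Gamma_uvv = 0.000000, Gamma_vuu = 0.000000, Gamma_vuv = 0.000000, Gamma_vvv = -1.000000
  tau = 0.666667: gamma = (0.833333, -0.583333), gamma' = (0.500000, -0.500000); Gamma_uuu = 0.000000, Gamma_uuv = 0.000000, Gamma_uvv = 0.000000, Gamma_vuu = 0.000000, Gamma_vuv = 0.000000, Gamma_vvv = -0.988235
  tau = 0.833333: gamma = (0.916667, -0.666667), gamma' = (0.500000, -0.500000); Gamma_uuu = 0.000000, Gamma_uuv = 0.000000, Gamma_uvv = 0.000000, Gamma_vuu = 0.000000, Gamma_vuv = 0.000000, Gamma_vvv = -0.960000
  tau = 1.000000: gamma = (1.000000, -0.750000), gamma' = (0.500000, -0.500000); Gamma_uuu = 0.000000, Gamma_uuv = 0.000000, Gamma_uvv = 0.000000, Gamma_vuu = 0.000000, Gamma_vuv = 0.000000, Gamma_vvv = -0.923077
step 0: V^u = 1.5000, V^v = 1.0000
step 1: k1 = (0.000000, -0.400000), k2 = (0.000000, -0.430769), k3 = (0.000000, -0.428402), k4 = (0.000000, -0.421573); V <- V + (h/6)(k1 + 2k2 + 2k3 + k4): V^u = 1.5000, V^v = 0.8589
step 2: k1 = (0.000000, -0.422407), k2 = (0.000000, -0.394246), k3 = (0.000000, -0.396593), k4 = (0.000000, -0.359073); V <- V + (h/6)(k1 + 2k2 + 2k3 + k4): V^u = 1.5000, V^v = 0.7276
step 3: k1 = (0.000000, -0.359523), k2 = (0.000000, -0.320489), k3 = (0.000000, -0.323612), k4 = (0.000000, -0.286032); V <- V + (h/6)(k1 + 2k2 + 2k3 + k4): V^u = 1.5000, V^v = 0.6202


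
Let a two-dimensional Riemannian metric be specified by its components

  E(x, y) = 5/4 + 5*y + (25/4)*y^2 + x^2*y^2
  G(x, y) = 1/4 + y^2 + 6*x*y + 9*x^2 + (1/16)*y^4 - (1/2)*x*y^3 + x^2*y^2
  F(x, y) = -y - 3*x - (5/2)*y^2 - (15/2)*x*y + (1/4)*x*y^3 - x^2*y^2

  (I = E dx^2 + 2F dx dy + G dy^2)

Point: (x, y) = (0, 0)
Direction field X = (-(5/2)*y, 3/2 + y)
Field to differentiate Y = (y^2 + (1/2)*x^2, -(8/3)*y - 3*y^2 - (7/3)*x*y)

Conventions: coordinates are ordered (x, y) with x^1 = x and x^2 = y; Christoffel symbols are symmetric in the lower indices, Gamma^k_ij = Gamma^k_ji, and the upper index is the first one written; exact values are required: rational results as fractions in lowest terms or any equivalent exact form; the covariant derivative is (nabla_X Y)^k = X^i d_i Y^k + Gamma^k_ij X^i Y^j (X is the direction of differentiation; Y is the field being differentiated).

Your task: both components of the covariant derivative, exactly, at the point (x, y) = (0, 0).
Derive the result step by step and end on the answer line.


E = 5/4, F = 0, G = 1/4 at the point
E_x = 0, E_y = 5, F_x = -3, F_y = -1, G_x = 0, G_y = 0
EG - F^2 = 5/16;  g^inv = (16/5) * [[1/4, 0], [0, 5/4]]
first-kind symbols [ij,l] = (1/2)(d_i g_jl + d_j g_il - d_l g_ij): [xx,x] = E_x/2 = 0, [xx,y] = F_x - E_y/2 = -11/2, [xy,x] = E_y/2 = 5/2, [xy,y] = G_x/2 = 0, [yy,x] = F_y - G_x/2 = -1, [yy,y] = G_y/2 = 0
Gamma^x_ij = (G*[ij,x] - F*[ij,y])/(EG - F^2), Gamma^y_ij = (E*[ij,y] - F*[ij,x])/(EG - F^2)
Gamma_xxx = 0, Gamma_xxy = 2, Gamma_xyy = -4/5, Gamma_yxx = -22, Gamma_yxy = 0, Gamma_yyy = 0
X = (0, 3/2), Y = (0, 0) at the point

Answer: (nabla_X Y)^x = 0, (nabla_X Y)^y = -4


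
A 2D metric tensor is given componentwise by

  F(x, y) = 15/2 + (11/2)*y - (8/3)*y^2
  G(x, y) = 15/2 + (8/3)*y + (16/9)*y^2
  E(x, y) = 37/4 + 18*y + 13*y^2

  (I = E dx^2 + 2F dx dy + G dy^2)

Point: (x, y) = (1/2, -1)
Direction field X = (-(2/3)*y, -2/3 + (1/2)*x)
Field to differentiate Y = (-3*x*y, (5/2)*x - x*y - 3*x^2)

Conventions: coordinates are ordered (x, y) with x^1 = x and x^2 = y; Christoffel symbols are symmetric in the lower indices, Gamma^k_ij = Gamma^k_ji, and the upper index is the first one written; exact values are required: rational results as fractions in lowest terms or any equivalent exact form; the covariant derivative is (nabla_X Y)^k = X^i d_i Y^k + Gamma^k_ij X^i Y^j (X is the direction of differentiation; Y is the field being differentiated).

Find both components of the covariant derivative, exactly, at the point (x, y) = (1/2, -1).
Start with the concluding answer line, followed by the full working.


Answer: (nabla_X Y)^x = 20941/13032, (nabla_X Y)^y = 4657/4344

E = 17/4, F = -2/3, G = 119/18 at the point
E_x = 0, E_y = -8, F_x = 0, F_y = 65/6, G_x = 0, G_y = -8/9
EG - F^2 = 1991/72;  g^inv = (72/1991) * [[119/18, 2/3], [2/3, 17/4]]
first-kind symbols [ij,l] = (1/2)(d_i g_jl + d_j g_il - d_l g_ij): [xx,x] = E_x/2 = 0, [xx,y] = F_x - E_y/2 = 4, [xy,x] = E_y/2 = -4, [xy,y] = G_x/2 = 0, [yy,x] = F_y - G_x/2 = 65/6, [yy,y] = G_y/2 = -4/9
Gamma^x_ij = (G*[ij,x] - F*[ij,y])/(EG - F^2), Gamma^y_ij = (E*[ij,y] - F*[ij,x])/(EG - F^2)
Gamma_xxx = 192/1991, Gamma_xxy = -1904/1991, Gamma_xyy = 15406/5973, Gamma_yxx = 1224/1991, Gamma_yxy = -192/1991, Gamma_yyy = 384/1991
X = (2/3, -5/12), Y = (3/2, 1) at the point


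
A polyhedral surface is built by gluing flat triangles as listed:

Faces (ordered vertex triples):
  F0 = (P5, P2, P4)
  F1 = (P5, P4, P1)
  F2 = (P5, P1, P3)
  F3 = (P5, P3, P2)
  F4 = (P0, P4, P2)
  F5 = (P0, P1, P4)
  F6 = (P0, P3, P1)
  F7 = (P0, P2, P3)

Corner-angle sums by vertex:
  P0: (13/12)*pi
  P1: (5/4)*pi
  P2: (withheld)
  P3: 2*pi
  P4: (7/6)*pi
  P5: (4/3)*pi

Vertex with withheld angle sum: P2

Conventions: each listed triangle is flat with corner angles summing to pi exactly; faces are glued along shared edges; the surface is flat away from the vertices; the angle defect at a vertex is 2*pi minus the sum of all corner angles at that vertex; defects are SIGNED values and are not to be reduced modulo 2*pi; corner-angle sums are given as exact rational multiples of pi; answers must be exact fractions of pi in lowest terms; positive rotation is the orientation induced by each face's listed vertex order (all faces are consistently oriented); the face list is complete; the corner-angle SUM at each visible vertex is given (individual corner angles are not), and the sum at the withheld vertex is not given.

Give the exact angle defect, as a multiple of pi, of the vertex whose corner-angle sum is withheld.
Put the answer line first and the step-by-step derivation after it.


Answer: defect(P2) = (5/6)*pi

V = 6, E = 12, F = 8; chi = V - E + F = 2
Gauss-Bonnet: total defect = 2*pi*chi = 4*pi; visible defects sum to (19/6)*pi


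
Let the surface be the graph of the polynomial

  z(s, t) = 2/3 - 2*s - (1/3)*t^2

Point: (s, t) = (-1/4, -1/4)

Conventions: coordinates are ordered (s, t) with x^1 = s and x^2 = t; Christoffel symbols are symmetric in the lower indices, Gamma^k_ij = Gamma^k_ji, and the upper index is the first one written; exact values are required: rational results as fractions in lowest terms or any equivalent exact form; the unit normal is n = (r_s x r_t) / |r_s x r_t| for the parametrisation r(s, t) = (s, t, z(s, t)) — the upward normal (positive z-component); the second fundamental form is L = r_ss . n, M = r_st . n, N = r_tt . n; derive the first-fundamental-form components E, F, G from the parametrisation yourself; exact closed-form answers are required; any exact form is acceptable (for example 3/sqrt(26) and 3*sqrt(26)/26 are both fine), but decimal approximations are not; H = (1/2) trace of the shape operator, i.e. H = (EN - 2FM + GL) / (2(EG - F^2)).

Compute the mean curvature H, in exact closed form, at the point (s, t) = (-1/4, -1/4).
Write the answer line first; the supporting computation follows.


Answer: H = -360*sqrt(181)/32761

z_s = -2, z_t = 1/6, z_ss = 0, z_st = 0, z_tt = -2/3
E = 5, F = -1/3, G = 37/36; answer radicand W^2 = 181/36
unnormalised second-form numerators: l = 0, m = 0, n = -2/3; L = l/sqrt(181/36), and similarly M = m/sqrt(W^2), N = n/sqrt(W^2)
H = (E*n - 2*F*m + G*l) / (2*(EG - F^2)*sqrt(W^2)); E*n - 2*F*m + G*l = -10/3, EG - F^2 = 181/36, so H = (-60/181)/sqrt(181/36)


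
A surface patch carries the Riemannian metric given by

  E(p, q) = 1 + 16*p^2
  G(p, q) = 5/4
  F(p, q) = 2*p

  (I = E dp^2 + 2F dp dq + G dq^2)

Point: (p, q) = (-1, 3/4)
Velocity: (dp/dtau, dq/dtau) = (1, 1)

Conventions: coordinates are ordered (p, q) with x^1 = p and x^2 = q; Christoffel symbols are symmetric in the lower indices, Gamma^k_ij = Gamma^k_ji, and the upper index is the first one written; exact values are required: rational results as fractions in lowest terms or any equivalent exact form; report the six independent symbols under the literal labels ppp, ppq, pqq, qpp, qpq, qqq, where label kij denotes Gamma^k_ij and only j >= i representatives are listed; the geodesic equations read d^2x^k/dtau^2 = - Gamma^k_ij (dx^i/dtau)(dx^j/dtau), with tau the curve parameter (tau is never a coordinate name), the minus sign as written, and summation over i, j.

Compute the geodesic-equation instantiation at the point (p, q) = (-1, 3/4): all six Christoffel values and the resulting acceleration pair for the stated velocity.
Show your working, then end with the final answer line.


E = 17, F = -2, G = 5/4 at the point
E_p = -32, E_q = 0, F_p = 2, F_q = 0, G_p = 0, G_q = 0
EG - F^2 = 69/4;  g^inv = (4/69) * [[5/4, 2], [2, 17]]
first-kind symbols [ij,l] = (1/2)(d_i g_jl + d_j g_il - d_l g_ij): [pp,p] = E_p/2 = -16, [pp,q] = F_p - E_q/2 = 2, [pq,p] = E_q/2 = 0, [pq,q] = G_p/2 = 0, [qq,p] = F_q - G_p/2 = 0, [qq,q] = G_q/2 = 0
Gamma^p_ij = (G*[ij,p] - F*[ij,q])/(EG - F^2), Gamma^q_ij = (E*[ij,q] - F*[ij,p])/(EG - F^2)
Gamma_ppp = -64/69, Gamma_ppq = 0, Gamma_pqq = 0, Gamma_qpp = 8/69, Gamma_qpq = 0, Gamma_qqq = 0
d^2p/dtau^2 = -(Gamma_ppp*(1)^2 + 2*Gamma_ppq*(1)*(1) + Gamma_pqq*(1)^2) = 64/69
d^2q/dtau^2 = -(Gamma_qpp*(1)^2 + 2*Gamma_qpq*(1)*(1) + Gamma_qqq*(1)^2) = -8/69

Answer: Gamma_ppp = -64/69, Gamma_ppq = 0, Gamma_pqq = 0, Gamma_qpp = 8/69, Gamma_qpq = 0, Gamma_qqq = 0; accelerations (d^2p/dtau^2, d^2q/dtau^2) = (64/69, -8/69)


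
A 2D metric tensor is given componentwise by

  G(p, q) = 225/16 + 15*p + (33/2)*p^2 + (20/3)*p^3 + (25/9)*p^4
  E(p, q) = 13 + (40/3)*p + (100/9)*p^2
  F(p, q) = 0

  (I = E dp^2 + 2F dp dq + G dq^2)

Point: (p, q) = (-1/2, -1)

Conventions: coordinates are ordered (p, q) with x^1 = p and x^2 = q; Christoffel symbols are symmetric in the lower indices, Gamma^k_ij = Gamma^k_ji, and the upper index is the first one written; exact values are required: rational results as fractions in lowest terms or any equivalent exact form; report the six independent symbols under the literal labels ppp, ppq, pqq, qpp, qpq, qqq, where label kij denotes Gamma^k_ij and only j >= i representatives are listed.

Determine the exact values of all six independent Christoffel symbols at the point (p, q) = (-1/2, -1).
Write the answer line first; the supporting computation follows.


Answer: Gamma_ppp = 5/41, Gamma_ppq = 0, Gamma_pqq = -19/164, Gamma_qpp = 0, Gamma_qpq = 2/19, Gamma_qqq = 0

E = 82/9, F = 0, G = 361/36 at the point
E_p = 20/9, E_q = 0, F_p = 0, F_q = 0, G_p = 19/9, G_q = 0
EG - F^2 = 14801/162;  g^inv = (162/14801) * [[361/36, 0], [0, 82/9]]
first-kind symbols [ij,l] = (1/2)(d_i g_jl + d_j g_il - d_l g_ij): [pp,p] = E_p/2 = 10/9, [pp,q] = F_p - E_q/2 = 0, [pq,p] = E_q/2 = 0, [pq,q] = G_p/2 = 19/18, [qq,p] = F_q - G_p/2 = -19/18, [qq,q] = G_q/2 = 0
Gamma^p_ij = (G*[ij,p] - F*[ij,q])/(EG - F^2), Gamma^q_ij = (E*[ij,q] - F*[ij,p])/(EG - F^2)


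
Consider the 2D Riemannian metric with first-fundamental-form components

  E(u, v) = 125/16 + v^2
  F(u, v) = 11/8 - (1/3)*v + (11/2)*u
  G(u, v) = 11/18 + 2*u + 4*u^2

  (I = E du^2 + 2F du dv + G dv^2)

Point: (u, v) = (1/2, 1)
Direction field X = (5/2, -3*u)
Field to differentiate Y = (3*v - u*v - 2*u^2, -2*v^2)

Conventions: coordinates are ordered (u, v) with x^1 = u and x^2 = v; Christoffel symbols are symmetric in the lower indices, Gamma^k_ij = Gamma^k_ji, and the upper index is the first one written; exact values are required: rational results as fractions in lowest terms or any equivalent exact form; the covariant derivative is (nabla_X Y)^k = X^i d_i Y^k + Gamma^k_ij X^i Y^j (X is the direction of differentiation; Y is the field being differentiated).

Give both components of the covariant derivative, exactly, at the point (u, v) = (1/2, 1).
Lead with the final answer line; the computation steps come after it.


Answer: (nabla_X Y)^u = -318969/19892, (nabla_X Y)^v = 61536/4973

E = 141/16, F = 91/24, G = 47/18 at the point
E_u = 0, E_v = 2, F_u = 11/2, F_v = -1/3, G_u = 6, G_v = 0
EG - F^2 = 4973/576;  g^inv = (576/4973) * [[47/18, -91/24], [-91/24, 141/16]]
first-kind symbols [ij,l] = (1/2)(d_i g_jl + d_j g_il - d_l g_ij): [uu,u] = E_u/2 = 0, [uu,v] = F_u - E_v/2 = 9/2, [uv,u] = E_v/2 = 1, [uv,v] = G_u/2 = 3, [vv,u] = F_v - G_u/2 = -10/3, [vv,v] = G_v/2 = 0
Gamma^u_ij = (G*[ij,u] - F*[ij,v])/(EG - F^2), Gamma^v_ij = (E*[ij,v] - F*[ij,u])/(EG - F^2)
Gamma_uuu = -9828/4973, Gamma_uuv = -5048/4973, Gamma_uvv = -15040/14919, Gamma_vuu = 22842/4973, Gamma_vuv = 13044/4973, Gamma_vvv = 7280/4973
X = (5/2, -3/2), Y = (2, -2) at the point


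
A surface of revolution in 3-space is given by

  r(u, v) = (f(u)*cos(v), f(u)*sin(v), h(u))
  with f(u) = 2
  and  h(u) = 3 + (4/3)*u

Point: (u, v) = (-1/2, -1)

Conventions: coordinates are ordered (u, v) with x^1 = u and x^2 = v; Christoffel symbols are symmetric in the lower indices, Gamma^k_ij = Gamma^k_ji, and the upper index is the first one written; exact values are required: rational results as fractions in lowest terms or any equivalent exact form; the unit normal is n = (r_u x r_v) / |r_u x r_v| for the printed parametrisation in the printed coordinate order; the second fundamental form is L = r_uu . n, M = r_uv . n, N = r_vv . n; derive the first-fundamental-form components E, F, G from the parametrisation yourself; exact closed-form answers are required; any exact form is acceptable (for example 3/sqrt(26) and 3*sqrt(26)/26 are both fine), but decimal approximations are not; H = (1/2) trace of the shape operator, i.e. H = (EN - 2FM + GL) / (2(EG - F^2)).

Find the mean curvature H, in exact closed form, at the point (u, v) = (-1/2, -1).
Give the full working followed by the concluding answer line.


f = 2, f' = 0, f'' = 0, h' = 4/3, h'' = 0
E = 16/9, F = 0, G = 4; answer radicand W^2 = 16/9
unnormalised second-form numerators: l = 0, m = 0, n = 8/3; L = l/sqrt(16/9), and similarly M = m/sqrt(W^2), N = n/sqrt(W^2)
H = (E*n - 2*F*m + G*l) / (2*(EG - F^2)*sqrt(W^2)); E*n - 2*F*m + G*l = 128/27, EG - F^2 = 64/9, so H = (1/3)/sqrt(16/9)

Answer: H = 1/4


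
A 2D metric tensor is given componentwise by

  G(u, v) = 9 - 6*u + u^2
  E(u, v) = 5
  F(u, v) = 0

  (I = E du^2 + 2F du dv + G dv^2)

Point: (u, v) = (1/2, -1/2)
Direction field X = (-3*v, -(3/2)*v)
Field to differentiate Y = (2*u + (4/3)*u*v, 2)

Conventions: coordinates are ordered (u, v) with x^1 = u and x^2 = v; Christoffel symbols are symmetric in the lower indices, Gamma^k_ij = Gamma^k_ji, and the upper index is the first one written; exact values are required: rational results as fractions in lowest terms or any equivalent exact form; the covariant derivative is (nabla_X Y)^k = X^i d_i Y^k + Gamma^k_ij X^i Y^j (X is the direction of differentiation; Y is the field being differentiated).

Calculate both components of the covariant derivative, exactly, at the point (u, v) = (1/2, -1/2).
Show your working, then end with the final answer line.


E = 5, F = 0, G = 25/4 at the point
E_u = 0, E_v = 0, F_u = 0, F_v = 0, G_u = -5, G_v = 0
EG - F^2 = 125/4;  g^inv = (4/125) * [[25/4, 0], [0, 5]]
first-kind symbols [ij,l] = (1/2)(d_i g_jl + d_j g_il - d_l g_ij): [uu,u] = E_u/2 = 0, [uu,v] = F_u - E_v/2 = 0, [uv,u] = E_v/2 = 0, [uv,v] = G_u/2 = -5/2, [vv,u] = F_v - G_u/2 = 5/2, [vv,v] = G_v/2 = 0
Gamma^u_ij = (G*[ij,u] - F*[ij,v])/(EG - F^2), Gamma^v_ij = (E*[ij,v] - F*[ij,u])/(EG - F^2)
Gamma_uuu = 0, Gamma_uuv = 0, Gamma_uvv = 1/2, Gamma_vuu = 0, Gamma_vuv = -2/5, Gamma_vvv = 0
X = (3/2, 3/4), Y = (2/3, 2) at the point

Answer: (nabla_X Y)^u = 13/4, (nabla_X Y)^v = -7/5


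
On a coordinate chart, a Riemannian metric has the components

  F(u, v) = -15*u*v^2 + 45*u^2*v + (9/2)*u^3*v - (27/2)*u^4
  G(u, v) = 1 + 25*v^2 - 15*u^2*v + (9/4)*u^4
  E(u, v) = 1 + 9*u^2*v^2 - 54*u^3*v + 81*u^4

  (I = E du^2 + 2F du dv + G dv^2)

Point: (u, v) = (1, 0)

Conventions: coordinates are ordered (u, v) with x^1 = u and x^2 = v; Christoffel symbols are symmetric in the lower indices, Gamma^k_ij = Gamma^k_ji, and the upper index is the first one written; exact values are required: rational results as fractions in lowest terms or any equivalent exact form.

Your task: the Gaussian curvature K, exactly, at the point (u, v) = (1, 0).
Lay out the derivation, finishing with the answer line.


E = 82, F = -27/2, G = 13/4, EG - F^2 = 337/4 at the point
E_u = 324, E_v = -54, F_u = -54, F_v = 99/2, G_u = 9, G_v = -15
E_vv = 18, F_uv = 207/2, G_uu = 27
The intrinsic route: Brioschi's K = (det M1 - det M2)/(EG - F^2)^2.
M1 = [[-E_vv/2 + F_uv - G_uu/2, E_u/2, F_u - E_v/2], [F_v - G_u/2, E, F], [G_v/2, F, G]] = [[81, 162, -27], [45, 82, -27/2], [-15/2, -27/2, 13/4]]; det M1 = -2673/4
M2 = [[0, E_v/2, G_u/2], [E_v/2, E, F], [G_u/2, F, G]] = [[0, -27, 9/2], [-27, 82, -27/2], [9/2, -27/2, 13/4]]; det M2 = -2997/4
det M1 - det M2 = 81; K = 81 / (337/4)^2 = 1296/113569

Answer: K = 1296/113569


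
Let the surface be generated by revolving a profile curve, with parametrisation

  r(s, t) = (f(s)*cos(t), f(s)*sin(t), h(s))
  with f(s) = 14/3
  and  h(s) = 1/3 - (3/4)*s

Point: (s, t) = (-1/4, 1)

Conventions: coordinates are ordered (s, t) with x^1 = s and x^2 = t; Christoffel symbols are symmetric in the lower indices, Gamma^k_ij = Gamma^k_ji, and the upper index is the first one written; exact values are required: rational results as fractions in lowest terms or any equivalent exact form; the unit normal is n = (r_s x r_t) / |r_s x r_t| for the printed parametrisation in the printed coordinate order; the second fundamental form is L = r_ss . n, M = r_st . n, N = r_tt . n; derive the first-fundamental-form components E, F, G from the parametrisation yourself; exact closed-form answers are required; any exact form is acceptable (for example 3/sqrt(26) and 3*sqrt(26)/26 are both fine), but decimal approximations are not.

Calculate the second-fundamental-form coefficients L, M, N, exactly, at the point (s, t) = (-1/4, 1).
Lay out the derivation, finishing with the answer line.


f = 14/3, f' = 0, f'' = 0, h' = -3/4, h'' = 0
E = 9/16, F = 0, G = 196/9; answer radicand W^2 = 9/16
unnormalised second-form numerators: l = 0, m = 0, n = -7/2; L = l/sqrt(9/16), and similarly M = m/sqrt(W^2), N = n/sqrt(W^2)

Answer: L = 0, M = 0, N = -14/3


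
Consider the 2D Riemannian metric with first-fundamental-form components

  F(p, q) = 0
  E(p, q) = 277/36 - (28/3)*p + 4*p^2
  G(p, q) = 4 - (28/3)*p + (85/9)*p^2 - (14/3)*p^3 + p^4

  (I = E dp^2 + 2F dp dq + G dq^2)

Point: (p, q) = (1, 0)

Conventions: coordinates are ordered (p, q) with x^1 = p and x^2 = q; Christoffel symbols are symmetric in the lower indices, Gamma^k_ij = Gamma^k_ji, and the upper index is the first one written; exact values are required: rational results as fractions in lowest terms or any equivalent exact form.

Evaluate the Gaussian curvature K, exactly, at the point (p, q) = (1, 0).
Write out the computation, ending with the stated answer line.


E = 85/36, F = 0, G = 4/9, EG - F^2 = 85/81 at the point
E_p = -4/3, E_q = 0, F_p = 0, F_q = 0, G_p = -4/9, G_q = 0
E_qq = 0, F_pq = 0, G_pp = 26/9
Evaluate Brioschi's two determinant matrices M1, M2 and divide by (EG - F^2)^2.
M1 = [[-E_qq/2 + F_pq - G_pp/2, E_p/2, F_p - E_q/2], [F_q - G_p/2, E, F], [G_q/2, F, G]] = [[-13/9, -2/3, 0], [2/9, 85/36, 0], [0, 0, 4/9]]; det M1 = -1057/729
M2 = [[0, E_q/2, G_p/2], [E_q/2, E, F], [G_p/2, F, G]] = [[0, 0, -2/9], [0, 85/36, 0], [-2/9, 0, 4/9]]; det M2 = -85/729
det M1 - det M2 = -4/3; K = -4/3 / (85/81)^2 = -8748/7225

Answer: K = -8748/7225
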